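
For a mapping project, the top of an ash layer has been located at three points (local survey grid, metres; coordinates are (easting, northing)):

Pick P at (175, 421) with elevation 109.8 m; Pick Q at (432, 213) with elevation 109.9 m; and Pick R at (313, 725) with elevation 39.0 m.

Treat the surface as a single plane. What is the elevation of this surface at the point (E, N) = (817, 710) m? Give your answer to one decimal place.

Two edge vectors: Pick P→Pick Q = (257, -208, 0.1), Pick P→Pick R = (138, 304, -70.8).
Normal n = (Pick P→Pick Q) × (Pick P→Pick R) = (14696, 18209.4, 106832).
So ∂z/∂E = −n_x/n_z = −0.13756 and ∂z/∂N = −n_y/n_z = −0.17045.
Intercept c from Pick P: 109.8 + 24.07 + 71.76 = 205.63.
At (817, 710): z = −112.4 − 121.0 + 205.63 = -27.8 m.

-27.8 m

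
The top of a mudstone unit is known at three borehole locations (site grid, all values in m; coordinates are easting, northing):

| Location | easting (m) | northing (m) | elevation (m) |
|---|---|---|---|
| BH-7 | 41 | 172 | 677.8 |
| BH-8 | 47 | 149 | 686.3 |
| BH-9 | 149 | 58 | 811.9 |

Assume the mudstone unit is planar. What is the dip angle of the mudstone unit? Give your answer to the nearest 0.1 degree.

49.6°

Two edge vectors: BH-7→BH-8 = (6, -23, 8.5), BH-7→BH-9 = (108, -114, 134.1).
Normal n = (BH-7→BH-8) × (BH-7→BH-9) = (-2115.3, 113.4, 1800).
So ∂z/∂easting = −n_x/n_z = 1.17517 and ∂z/∂northing = −n_y/n_z = −0.06300.
Gradient magnitude |∇z| = √(a² + b²) = √(1.38102 + 0.00397) = 1.17685.
True dip = arctan(1.17685) = 49.6°, dipping toward W (azimuth ≈ 273°).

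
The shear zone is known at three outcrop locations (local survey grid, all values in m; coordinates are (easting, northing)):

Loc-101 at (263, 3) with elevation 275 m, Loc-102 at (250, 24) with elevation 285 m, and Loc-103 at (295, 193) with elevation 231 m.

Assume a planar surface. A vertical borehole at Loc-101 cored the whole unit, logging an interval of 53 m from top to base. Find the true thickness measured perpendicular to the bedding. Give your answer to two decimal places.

Let the plane be z = a·E + b·N + c.
Loc-102−Loc-101: −13a + 21b = 10;  Loc-103−Loc-101: 32a + 190b = −44.
Solving gives a = −0.89879, b = −0.08020.
|∇z| = √(a²+b²) = 0.90236, so dip δ = arctan(0.90236) = 42.06°.
True thickness = vertical thickness × cos δ = 53 × cos 42.06° = 39.35 m.

39.35 m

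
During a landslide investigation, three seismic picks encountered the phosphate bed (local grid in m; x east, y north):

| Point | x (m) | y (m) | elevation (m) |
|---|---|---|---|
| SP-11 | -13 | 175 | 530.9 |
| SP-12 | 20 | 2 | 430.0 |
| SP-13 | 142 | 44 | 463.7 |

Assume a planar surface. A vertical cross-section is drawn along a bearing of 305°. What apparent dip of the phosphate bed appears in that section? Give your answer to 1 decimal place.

15.9°

Two edge vectors: SP-11→SP-12 = (33, -173, -100.9), SP-11→SP-13 = (155, -131, -67.2).
Normal n = (SP-11→SP-12) × (SP-11→SP-13) = (-1592.3, -13421.9, 22492).
So ∂z/∂x = −n_x/n_z = 0.07079 and ∂z/∂y = −n_y/n_z = 0.59674.
Unit vector along 305° is (sin 305°, cos 305°) = (-0.8192, 0.5736).
Slope in that direction = a·(-0.8192) + b·(0.5736) = 0.28429.
Apparent dip = arctan|0.28429| = 15.9° (true dip is 31.0°, so apparent ≤ true as expected).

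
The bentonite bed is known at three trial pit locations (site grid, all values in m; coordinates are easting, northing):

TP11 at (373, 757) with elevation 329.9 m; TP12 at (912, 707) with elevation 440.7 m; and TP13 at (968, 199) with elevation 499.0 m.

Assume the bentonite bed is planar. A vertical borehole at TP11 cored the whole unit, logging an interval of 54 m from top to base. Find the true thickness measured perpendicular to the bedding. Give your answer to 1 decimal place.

Let the plane be z = a·easting + b·northing + c.
TP12−TP11: 539a − 50b = 110.8;  TP13−TP11: 595a − 558b = 169.1.
Solving gives a = 0.19693, b = −0.09305.
|∇z| = √(a²+b²) = 0.21781, so dip δ = arctan(0.21781) = 12.29°.
True thickness = vertical thickness × cos δ = 54 × cos 12.29° = 52.8 m.

52.8 m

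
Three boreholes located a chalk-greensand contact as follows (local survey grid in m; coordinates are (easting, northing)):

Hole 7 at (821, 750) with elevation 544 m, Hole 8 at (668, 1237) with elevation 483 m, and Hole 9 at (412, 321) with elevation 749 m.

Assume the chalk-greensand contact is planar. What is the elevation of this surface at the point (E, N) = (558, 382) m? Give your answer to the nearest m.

695 m

Two edge vectors: Hole 7→Hole 8 = (-153, 487, -61), Hole 7→Hole 9 = (-409, -429, 205).
Normal n = (Hole 7→Hole 8) × (Hole 7→Hole 9) = (73666, 56314, 264820).
So ∂z/∂E = −n_x/n_z = −0.27817 and ∂z/∂N = −n_y/n_z = −0.21265.
Intercept c from Hole 7: 544 + 228.38 + 159.49 = 931.87.
At (558, 382): z = −155.2 − 81.2 + 931.87 = 695.4 m.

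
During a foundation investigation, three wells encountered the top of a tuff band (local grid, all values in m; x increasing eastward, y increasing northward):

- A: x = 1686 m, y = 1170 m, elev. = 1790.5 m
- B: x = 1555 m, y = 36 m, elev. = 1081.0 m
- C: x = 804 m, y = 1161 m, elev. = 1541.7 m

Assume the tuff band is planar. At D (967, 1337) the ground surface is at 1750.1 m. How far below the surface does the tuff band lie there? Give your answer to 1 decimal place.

58.9 m

Let the plane be z = a·x + b·y + c.
B−A: −131a − 1134b = −709.5;  C−A: −882a − 9b = −248.8.
Solving gives a = 0.276027, b = 0.593775.
Then c = 1790.5 − a·1686 − b·1170 = 630.40.
At (967, 1337): z_contact = 266.92 + 793.88 + 630.40 = 1691.20 m.
Depth below ground = 1750.1 − 1691.20 = 58.9 m.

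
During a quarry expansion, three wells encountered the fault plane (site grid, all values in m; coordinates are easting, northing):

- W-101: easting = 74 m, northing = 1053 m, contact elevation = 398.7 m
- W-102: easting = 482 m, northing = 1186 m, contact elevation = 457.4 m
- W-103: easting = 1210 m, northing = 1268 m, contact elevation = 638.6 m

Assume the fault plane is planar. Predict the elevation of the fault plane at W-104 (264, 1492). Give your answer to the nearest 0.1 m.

Let the plane be z = a·easting + b·northing + c.
W-102−W-101: 408a + 133b = 58.7;  W-103−W-101: 1136a + 215b = 239.9.
Solving gives a = 0.304352, b = −0.492299.
Then c = 398.7 − a·74 − b·1053 = 894.57.
At (264, 1492): z = 80.3 − 734.5 + 894.57 = 240.4 m.

240.4 m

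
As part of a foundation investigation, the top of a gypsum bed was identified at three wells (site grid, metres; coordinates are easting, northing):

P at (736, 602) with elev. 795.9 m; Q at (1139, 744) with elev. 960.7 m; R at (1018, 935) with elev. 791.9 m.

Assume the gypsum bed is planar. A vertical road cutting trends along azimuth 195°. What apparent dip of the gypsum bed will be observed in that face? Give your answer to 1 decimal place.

18.8°

Let the plane be z = a·easting + b·northing + c.
Q−P: 403a + 142b = 164.8;  R−P: 282a + 333b = −4.
Solving gives a = 0.58888, b = −0.51071.
Unit vector along 195° is (sin 195°, cos 195°) = (-0.2588, -0.9659).
Slope in that direction = a·(-0.2588) + b·(-0.9659) = 0.34089.
Apparent dip = arctan|0.34089| = 18.8° (true dip is 37.9°, so apparent ≤ true as expected).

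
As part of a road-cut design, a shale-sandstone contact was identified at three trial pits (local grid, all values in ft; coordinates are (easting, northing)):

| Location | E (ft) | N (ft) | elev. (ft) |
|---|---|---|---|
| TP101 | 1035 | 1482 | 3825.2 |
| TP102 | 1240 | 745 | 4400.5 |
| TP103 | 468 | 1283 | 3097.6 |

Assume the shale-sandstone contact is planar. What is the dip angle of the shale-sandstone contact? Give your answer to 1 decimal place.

55.8°

Let the plane be z = a·E + b·N + c.
TP102−TP101: 205a − 737b = 575.3;  TP103−TP101: −567a − 199b = −727.6.
Solving gives a = 1.41871, b = −0.38598.
Gradient magnitude |∇z| = √(a² + b²) = √(2.01274 + 0.14898) = 1.47028.
True dip = arctan(1.47028) = 55.8°, dipping toward WNW (azimuth ≈ 285°).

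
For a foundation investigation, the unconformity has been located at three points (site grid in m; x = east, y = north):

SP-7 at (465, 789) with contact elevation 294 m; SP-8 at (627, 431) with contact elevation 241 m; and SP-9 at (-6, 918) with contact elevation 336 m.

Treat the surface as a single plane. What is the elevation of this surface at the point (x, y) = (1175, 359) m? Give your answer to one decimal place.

Let the plane be z = a·x + b·y + c.
SP-8−SP-7: 162a − 358b = −53;  SP-9−SP-7: −471a + 129b = 42.
Solving gives a = −0.055504, b = 0.122929.
Then c = 294 − a·465 − b·789 = 222.82.
At (1175, 359): z = −65.2 + 44.1 + 222.82 = 201.7 m.

201.7 m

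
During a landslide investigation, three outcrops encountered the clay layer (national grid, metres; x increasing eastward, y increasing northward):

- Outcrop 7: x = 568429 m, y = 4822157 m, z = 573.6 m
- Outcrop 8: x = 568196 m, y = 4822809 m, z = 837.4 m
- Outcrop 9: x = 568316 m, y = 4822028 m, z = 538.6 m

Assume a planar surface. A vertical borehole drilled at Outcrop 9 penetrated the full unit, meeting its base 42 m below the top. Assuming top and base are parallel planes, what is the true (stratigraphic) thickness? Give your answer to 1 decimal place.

39.2 m

Let the plane be z = a·x + b·y + c.
Outcrop 8−Outcrop 7: −233a + 652b = 263.8;  Outcrop 9−Outcrop 7: −113a − 129b = −35.
Solving gives a = −0.10807, b = 0.36598.
|∇z| = √(a²+b²) = 0.38160, so dip δ = arctan(0.38160) = 20.89°.
True thickness = vertical thickness × cos δ = 42 × cos 20.89° = 39.2 m.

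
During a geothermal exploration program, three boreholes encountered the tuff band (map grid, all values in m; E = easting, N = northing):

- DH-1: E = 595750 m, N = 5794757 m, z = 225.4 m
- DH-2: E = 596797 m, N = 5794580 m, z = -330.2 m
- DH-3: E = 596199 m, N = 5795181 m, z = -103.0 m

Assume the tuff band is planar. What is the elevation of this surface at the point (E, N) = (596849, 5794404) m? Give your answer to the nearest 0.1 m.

-327.6 m

Two edge vectors: DH-1→DH-2 = (1047, -177, -555.6), DH-1→DH-3 = (449, 424, -328.4).
Normal n = (DH-1→DH-2) × (DH-1→DH-3) = (293701.2, 94370.4, 523401).
So ∂z/∂E = −n_x/n_z = −0.561139929 and ∂z/∂N = −n_y/n_z = −0.180302292.
Intercept c from DH-1: 225.4 + 334299.11 + 1044807.97 = 1379332.48.
At (596849, 5794404): z = −334915.8 − 1044744.3 + 1379332.48 = -327.6 m.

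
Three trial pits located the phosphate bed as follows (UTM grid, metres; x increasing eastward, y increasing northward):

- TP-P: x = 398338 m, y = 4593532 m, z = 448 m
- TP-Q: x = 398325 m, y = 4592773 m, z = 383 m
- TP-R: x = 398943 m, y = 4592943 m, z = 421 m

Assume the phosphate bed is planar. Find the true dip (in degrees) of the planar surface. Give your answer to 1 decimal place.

Two edge vectors: TP-P→TP-Q = (-13, -759, -65), TP-P→TP-R = (605, -589, -27).
Normal n = (TP-P→TP-Q) × (TP-P→TP-R) = (-17792, -39676, 466852).
So ∂z/∂x = −n_x/n_z = 0.03811 and ∂z/∂y = −n_y/n_z = 0.08499.
Gradient magnitude |∇z| = √(a² + b²) = √(0.00145 + 0.00722) = 0.09314.
True dip = arctan(0.09314) = 5.3°, dipping toward SSW (azimuth ≈ 204°).

5.3°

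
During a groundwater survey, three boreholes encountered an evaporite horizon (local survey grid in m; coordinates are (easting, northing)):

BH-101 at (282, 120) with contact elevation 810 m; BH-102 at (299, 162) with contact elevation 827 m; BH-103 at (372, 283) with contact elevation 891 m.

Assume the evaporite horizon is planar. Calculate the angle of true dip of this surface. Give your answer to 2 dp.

32.76°

Two edge vectors: BH-101→BH-102 = (17, 42, 17), BH-101→BH-103 = (90, 163, 81).
Normal n = (BH-101→BH-102) × (BH-101→BH-103) = (631, 153, -1009).
So ∂z/∂E = −n_x/n_z = 0.62537 and ∂z/∂N = −n_y/n_z = 0.15164.
Gradient magnitude |∇z| = √(a² + b²) = √(0.39109 + 0.02299) = 0.64349.
True dip = arctan(0.64349) = 32.76°, dipping toward WSW (azimuth ≈ 256°).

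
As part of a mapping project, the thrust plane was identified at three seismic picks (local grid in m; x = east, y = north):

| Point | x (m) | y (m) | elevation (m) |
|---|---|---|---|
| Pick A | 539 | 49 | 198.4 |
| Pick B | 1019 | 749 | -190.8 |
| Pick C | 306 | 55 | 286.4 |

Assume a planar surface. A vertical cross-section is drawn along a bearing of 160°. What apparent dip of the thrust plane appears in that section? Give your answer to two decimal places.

Two edge vectors: Pick A→Pick B = (480, 700, -389.2), Pick A→Pick C = (-233, 6, 88).
Normal n = (Pick A→Pick B) × (Pick A→Pick C) = (63935.2, 48443.6, 165980).
So ∂z/∂x = −n_x/n_z = −0.38520 and ∂z/∂y = −n_y/n_z = −0.29186.
Unit vector along 160° is (sin 160°, cos 160°) = (0.3420, -0.9397).
Slope in that direction = a·(0.3420) + b·(-0.9397) = 0.14252.
Apparent dip = arctan|0.14252| = 8.11° (true dip is 25.8°, so apparent ≤ true as expected).

8.11°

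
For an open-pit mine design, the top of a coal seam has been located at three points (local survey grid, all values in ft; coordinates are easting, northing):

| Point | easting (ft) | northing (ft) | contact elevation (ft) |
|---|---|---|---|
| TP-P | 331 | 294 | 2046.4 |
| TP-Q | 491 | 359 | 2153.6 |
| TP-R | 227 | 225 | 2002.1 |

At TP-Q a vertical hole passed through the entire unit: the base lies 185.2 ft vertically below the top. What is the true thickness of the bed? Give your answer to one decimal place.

Let the plane be z = a·easting + b·northing + c.
TP-Q−TP-P: 160a + 65b = 107.2;  TP-R−TP-P: −104a − 69b = −44.3.
Solving gives a = 1.05544, b = −0.94879.
|∇z| = √(a²+b²) = 1.41921, so dip δ = arctan(1.41921) = 54.83°.
True thickness = vertical thickness × cos δ = 185.2 × cos 54.83° = 106.7 ft.

106.7 ft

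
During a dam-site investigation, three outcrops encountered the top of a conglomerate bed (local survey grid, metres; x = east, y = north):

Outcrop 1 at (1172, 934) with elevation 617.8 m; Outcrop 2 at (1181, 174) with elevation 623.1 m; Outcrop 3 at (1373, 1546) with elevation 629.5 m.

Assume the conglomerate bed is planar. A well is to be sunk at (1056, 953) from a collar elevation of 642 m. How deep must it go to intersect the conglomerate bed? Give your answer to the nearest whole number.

Let the plane be z = a·x + b·y + c.
Outcrop 2−Outcrop 1: 9a − 760b = 5.3;  Outcrop 3−Outcrop 1: 201a + 612b = 11.7.
Solving gives a = 0.07668, b = −0.00607.
Then c = 617.8 − a·1172 − b·934 = 533.60.
At (1056, 953): z_contact = 81.0 − 5.8 + 533.60 = 608.8 m.
Depth below ground = 642 − 608.8 = 33 m.

33 m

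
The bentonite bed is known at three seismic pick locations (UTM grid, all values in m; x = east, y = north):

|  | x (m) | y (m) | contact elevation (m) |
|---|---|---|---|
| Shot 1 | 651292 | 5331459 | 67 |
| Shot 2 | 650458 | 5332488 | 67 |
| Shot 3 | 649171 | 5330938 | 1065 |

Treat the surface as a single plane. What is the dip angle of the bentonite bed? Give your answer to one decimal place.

26.8°

Two edge vectors: Shot 1→Shot 2 = (-834, 1029, 0), Shot 1→Shot 3 = (-2121, -521, 998).
Normal n = (Shot 1→Shot 2) × (Shot 1→Shot 3) = (1026942, 832332, 2617023).
So ∂z/∂x = −n_x/n_z = −0.39241 and ∂z/∂y = −n_y/n_z = −0.31805.
Gradient magnitude |∇z| = √(a² + b²) = √(0.15398 + 0.10115) = 0.50511.
True dip = arctan(0.50511) = 26.8°, dipping toward NE (azimuth ≈ 051°).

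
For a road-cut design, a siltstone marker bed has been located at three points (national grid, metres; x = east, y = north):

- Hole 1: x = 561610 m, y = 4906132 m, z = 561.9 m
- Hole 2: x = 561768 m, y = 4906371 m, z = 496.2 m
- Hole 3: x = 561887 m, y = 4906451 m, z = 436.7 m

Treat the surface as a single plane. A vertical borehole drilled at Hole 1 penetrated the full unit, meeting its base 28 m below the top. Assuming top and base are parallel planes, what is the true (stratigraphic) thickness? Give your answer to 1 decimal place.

Two edge vectors: Hole 1→Hole 2 = (158, 239, -65.7), Hole 1→Hole 3 = (277, 319, -125.2).
Normal n = (Hole 1→Hole 2) × (Hole 1→Hole 3) = (-8964.5, 1582.7, -15801).
So ∂z/∂x = −n_x/n_z = −0.56734 and ∂z/∂y = −n_y/n_z = 0.10016.
|∇z| = √(a²+b²) = 0.57611, so dip δ = arctan(0.57611) = 29.95°.
True thickness = vertical thickness × cos δ = 28 × cos 29.95° = 24.3 m.

24.3 m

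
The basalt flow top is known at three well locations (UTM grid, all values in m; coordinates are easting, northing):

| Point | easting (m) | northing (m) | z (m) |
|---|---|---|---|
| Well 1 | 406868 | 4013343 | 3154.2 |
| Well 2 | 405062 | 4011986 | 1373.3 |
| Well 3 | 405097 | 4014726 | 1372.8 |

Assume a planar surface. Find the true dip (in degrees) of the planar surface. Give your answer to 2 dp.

44.88°

Two edge vectors: Well 1→Well 2 = (-1806, -1357, -1780.9), Well 1→Well 3 = (-1771, 1383, -1781.4).
Normal n = (Well 1→Well 2) × (Well 1→Well 3) = (4880344.5, -63234.5, -4900945).
So ∂z/∂easting = −n_x/n_z = 0.99580 and ∂z/∂northing = −n_y/n_z = −0.01290.
Gradient magnitude |∇z| = √(a² + b²) = √(0.99161 + 0.00017) = 0.99588.
True dip = arctan(0.99588) = 44.88°, dipping toward W (azimuth ≈ 271°).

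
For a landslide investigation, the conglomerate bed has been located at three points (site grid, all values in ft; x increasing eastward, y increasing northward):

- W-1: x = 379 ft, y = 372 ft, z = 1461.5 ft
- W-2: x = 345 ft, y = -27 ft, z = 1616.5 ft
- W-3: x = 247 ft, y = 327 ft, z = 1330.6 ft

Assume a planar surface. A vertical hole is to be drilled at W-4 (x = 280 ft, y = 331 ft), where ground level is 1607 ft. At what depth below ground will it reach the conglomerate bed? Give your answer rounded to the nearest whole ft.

Two edge vectors: W-1→W-2 = (-34, -399, 155), W-1→W-3 = (-132, -45, -130.9).
Normal n = (W-1→W-2) × (W-1→W-3) = (59204.1, -24910.6, -51138).
So ∂z/∂x = −n_x/n_z = 1.15773 and ∂z/∂y = −n_y/n_z = −0.48713.
Intercept c from W-1: 1461.5 − 438.78 + 181.21 = 1203.93.
At (280, 331): z_contact = 324.2 − 161.2 + 1203.93 = 1366.9 ft.
Depth below ground = 1607 − 1366.9 = 240 ft.

240 ft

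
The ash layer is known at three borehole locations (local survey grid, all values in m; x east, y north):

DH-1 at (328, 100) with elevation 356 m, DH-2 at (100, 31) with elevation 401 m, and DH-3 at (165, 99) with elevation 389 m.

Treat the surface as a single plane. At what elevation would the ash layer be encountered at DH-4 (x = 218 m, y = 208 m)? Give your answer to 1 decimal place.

Two edge vectors: DH-1→DH-2 = (-228, -69, 45), DH-1→DH-3 = (-163, -1, 33).
Normal n = (DH-1→DH-2) × (DH-1→DH-3) = (-2232, 189, -11019).
So ∂z/∂x = −n_x/n_z = −0.20256 and ∂z/∂y = −n_y/n_z = 0.01715.
Intercept c from DH-1: 356 + 66.44 − 1.72 = 420.72.
At (218, 208): z = −44.2 + 3.6 + 420.72 = 380.1 m.

380.1 m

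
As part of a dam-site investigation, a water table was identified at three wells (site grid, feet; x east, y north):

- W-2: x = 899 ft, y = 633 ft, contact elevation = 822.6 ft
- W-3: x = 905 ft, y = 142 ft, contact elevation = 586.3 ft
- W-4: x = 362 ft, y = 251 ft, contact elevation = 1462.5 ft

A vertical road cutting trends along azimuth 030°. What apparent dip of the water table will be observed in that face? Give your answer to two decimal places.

19.78°

Let the plane be z = a·x + b·y + c.
W-3−W-2: 6a − 491b = −236.3;  W-4−W-2: −537a − 382b = 639.9.
Solving gives a = −1.52075, b = 0.46268.
Unit vector along 030° is (sin 30°, cos 30°) = (0.5000, 0.8660).
Slope in that direction = a·(0.5000) + b·(0.8660) = −0.35968.
Apparent dip = arctan|0.35968| = 19.78° (true dip is 57.8°, so apparent ≤ true as expected).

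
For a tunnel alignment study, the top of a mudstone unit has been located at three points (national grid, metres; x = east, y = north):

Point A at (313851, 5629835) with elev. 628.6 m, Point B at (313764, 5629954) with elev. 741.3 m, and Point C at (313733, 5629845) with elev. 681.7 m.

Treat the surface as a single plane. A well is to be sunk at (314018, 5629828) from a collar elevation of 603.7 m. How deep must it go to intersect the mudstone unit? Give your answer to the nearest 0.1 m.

45.5 m

Two edge vectors: Point A→Point B = (-87, 119, 112.7), Point A→Point C = (-118, 10, 53.1).
Normal n = (Point A→Point B) × (Point A→Point C) = (5191.9, -8678.9, 13172).
So ∂z/∂x = −n_x/n_z = −0.394161858 and ∂z/∂y = −n_y/n_z = 0.658890070.
Intercept c from Point A: 628.6 + 123708.09 − 3709442.38 = −3585105.68.
At (314018, 5629828): z_contact = −123773.92 + 3709437.76 − 3585105.68 = 558.16 m.
Depth below ground = 603.7 − 558.16 = 45.5 m.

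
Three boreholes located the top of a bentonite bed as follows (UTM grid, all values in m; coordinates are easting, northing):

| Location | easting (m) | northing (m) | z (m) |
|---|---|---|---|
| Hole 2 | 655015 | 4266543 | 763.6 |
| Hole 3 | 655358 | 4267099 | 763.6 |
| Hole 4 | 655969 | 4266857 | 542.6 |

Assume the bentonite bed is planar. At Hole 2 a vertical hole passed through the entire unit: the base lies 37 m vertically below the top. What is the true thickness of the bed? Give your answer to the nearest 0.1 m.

35.0 m

Two edge vectors: Hole 2→Hole 3 = (343, 556, 0), Hole 2→Hole 4 = (954, 314, -221).
Normal n = (Hole 2→Hole 3) × (Hole 2→Hole 4) = (-122876, 75803, -422722).
So ∂z/∂easting = −n_x/n_z = −0.29068 and ∂z/∂northing = −n_y/n_z = 0.17932.
|∇z| = √(a²+b²) = 0.34154, so dip δ = arctan(0.34154) = 18.86°.
True thickness = vertical thickness × cos δ = 37 × cos 18.86° = 35.0 m.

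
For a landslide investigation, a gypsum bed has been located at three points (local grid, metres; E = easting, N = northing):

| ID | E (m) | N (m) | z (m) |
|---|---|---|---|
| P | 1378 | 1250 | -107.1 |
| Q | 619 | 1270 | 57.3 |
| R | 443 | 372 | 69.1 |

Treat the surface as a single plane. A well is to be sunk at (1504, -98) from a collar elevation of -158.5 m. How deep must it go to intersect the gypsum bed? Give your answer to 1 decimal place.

15.1 m

Two edge vectors: P→Q = (-759, 20, 164.4), P→R = (-935, -878, 176.2).
Normal n = (P→Q) × (P→R) = (147867.2, -19978.2, 685102).
So ∂z/∂E = −n_x/n_z = −0.215832 and ∂z/∂N = −n_y/n_z = 0.029161.
Intercept c from P: -107.1 + 297.42 − 36.45 = 153.87.
At (1504, -98): z_contact = −324.61 − 2.86 + 153.87 = -173.60 m.
Depth below ground = -158.5 − (-173.60) = 15.1 m.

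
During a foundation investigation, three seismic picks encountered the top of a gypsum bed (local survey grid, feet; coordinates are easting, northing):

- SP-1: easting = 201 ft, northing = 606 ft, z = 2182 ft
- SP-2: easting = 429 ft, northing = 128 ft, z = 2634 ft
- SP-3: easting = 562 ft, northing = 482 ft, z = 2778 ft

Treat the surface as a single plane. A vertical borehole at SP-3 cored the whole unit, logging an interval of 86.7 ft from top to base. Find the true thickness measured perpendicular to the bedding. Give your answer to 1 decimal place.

Let the plane be z = a·easting + b·northing + c.
SP-2−SP-1: 228a − 478b = 452;  SP-3−SP-1: 361a − 124b = 596.
Solving gives a = 1.58602, b = −0.18910.
|∇z| = √(a²+b²) = 1.59725, so dip δ = arctan(1.59725) = 57.95°.
True thickness = vertical thickness × cos δ = 86.7 × cos 57.95° = 46.0 ft.

46.0 ft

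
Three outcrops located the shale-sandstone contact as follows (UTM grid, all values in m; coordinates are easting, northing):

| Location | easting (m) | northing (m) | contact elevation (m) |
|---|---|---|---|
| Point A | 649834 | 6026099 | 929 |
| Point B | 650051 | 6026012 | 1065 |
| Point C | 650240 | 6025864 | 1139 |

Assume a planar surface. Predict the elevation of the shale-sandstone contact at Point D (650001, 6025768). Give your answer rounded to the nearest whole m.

Two edge vectors: Point A→Point B = (217, -87, 136), Point A→Point C = (406, -235, 210).
Normal n = (Point A→Point B) × (Point A→Point C) = (13690, 9646, -15673).
So ∂z/∂easting = −n_x/n_z = 0.87347668 and ∂z/∂northing = −n_y/n_z = 0.61545333.
Intercept c from Point A: 929 − 567614.84 − 3708782.68 = −4275468.53.
At (650001, 6025768): z = 567760.7 + 3708579.0 − 4275468.53 = 871.2 m.

871 m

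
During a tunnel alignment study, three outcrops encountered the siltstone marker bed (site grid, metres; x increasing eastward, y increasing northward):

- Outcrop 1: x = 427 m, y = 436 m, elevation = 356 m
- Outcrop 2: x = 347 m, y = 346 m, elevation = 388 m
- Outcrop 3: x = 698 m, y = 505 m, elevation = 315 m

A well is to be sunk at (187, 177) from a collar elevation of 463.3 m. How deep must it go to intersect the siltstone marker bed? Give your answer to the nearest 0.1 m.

14.4 m

Two edge vectors: Outcrop 1→Outcrop 2 = (-80, -90, 32), Outcrop 1→Outcrop 3 = (271, 69, -41).
Normal n = (Outcrop 1→Outcrop 2) × (Outcrop 1→Outcrop 3) = (1482, 5392, 18870).
So ∂z/∂x = −n_x/n_z = −0.07854 and ∂z/∂y = −n_y/n_z = −0.28574.
Intercept c from Outcrop 1: 356 + 33.54 + 124.58 = 514.12.
At (187, 177): z_contact = −14.69 − 50.58 + 514.12 = 448.86 m.
Depth below ground = 463.3 − 448.86 = 14.4 m.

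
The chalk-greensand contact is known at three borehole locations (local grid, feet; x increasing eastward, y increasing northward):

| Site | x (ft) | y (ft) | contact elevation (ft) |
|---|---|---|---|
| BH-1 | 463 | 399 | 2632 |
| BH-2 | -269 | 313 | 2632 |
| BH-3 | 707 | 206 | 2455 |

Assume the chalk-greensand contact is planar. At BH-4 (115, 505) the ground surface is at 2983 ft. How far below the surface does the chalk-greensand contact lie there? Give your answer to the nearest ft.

Let the plane be z = a·x + b·y + c.
BH-2−BH-1: −732a − 86b = 0;  BH-3−BH-1: 244a − 193b = −177.
Solving gives a = −0.09381, b = 0.79850.
Then c = 2632 − a·463 − b·399 = 2356.84.
At (115, 505): z_contact = −10.8 + 403.2 + 2356.84 = 2749.3 ft.
Depth below ground = 2983 − 2749.3 = 234 ft.

234 ft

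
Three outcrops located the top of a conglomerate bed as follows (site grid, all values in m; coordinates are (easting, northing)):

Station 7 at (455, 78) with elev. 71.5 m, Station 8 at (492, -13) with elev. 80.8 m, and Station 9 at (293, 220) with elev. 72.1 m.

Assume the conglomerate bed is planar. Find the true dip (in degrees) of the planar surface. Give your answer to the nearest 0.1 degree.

12.2°

Let the plane be z = a·E + b·N + c.
Station 8−Station 7: 37a − 91b = 9.3;  Station 9−Station 7: −162a + 142b = 0.6.
Solving gives a = −0.14494, b = −0.16113.
Gradient magnitude |∇z| = √(a² + b²) = √(0.02101 + 0.02596) = 0.21673.
True dip = arctan(0.21673) = 12.2°, dipping toward NE (azimuth ≈ 042°).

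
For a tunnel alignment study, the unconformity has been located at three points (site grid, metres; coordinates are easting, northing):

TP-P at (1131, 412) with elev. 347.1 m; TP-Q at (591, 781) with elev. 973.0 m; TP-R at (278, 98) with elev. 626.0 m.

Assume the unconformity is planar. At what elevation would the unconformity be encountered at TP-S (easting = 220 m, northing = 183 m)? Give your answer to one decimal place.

729.1 m

Let the plane be z = a·easting + b·northing + c.
TP-Q−TP-P: −540a + 369b = 625.9;  TP-R−TP-P: −853a − 314b = 278.9.
Solving gives a = −0.618287, b = 0.791396.
Then c = 347.1 − a·1131 − b·412 = 720.33.
At (220, 183): z = −136.0 + 144.8 + 720.33 = 729.1 m.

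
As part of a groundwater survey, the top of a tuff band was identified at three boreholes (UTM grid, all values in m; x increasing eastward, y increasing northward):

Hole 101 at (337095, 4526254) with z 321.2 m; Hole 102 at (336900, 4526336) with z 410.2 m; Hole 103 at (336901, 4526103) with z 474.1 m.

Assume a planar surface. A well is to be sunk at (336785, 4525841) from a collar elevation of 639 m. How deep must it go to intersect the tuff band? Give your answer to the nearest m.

Two edge vectors: Hole 101→Hole 102 = (-195, 82, 89), Hole 101→Hole 103 = (-194, -151, 152.9).
Normal n = (Hole 101→Hole 102) × (Hole 101→Hole 103) = (25976.8, 12549.5, 45353).
So ∂z/∂x = −n_x/n_z = −0.57276917 and ∂z/∂y = −n_y/n_z = −0.27670716.
Intercept c from Hole 101: 321.2 + 193077.62 + 1252446.91 = 1445845.73.
At (336785, 4525841): z_contact = −192900.1 − 1252332.6 + 1445845.73 = 613.0 m.
Depth below ground = 639 − 613.0 = 26 m.

26 m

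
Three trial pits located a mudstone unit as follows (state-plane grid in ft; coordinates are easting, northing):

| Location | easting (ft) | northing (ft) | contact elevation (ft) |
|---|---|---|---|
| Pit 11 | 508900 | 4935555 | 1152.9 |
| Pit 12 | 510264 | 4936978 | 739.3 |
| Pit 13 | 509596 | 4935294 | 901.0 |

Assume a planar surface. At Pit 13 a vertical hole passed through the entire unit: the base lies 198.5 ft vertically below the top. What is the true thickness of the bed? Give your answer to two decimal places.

Two edge vectors: Pit 11→Pit 12 = (1364, 1423, -413.6), Pit 11→Pit 13 = (696, -261, -251.9).
Normal n = (Pit 11→Pit 12) × (Pit 11→Pit 13) = (-466403.3, 55726, -1346412).
So ∂z/∂easting = −n_x/n_z = −0.34640 and ∂z/∂northing = −n_y/n_z = 0.04139.
|∇z| = √(a²+b²) = 0.34887, so dip δ = arctan(0.34887) = 19.23°.
True thickness = vertical thickness × cos δ = 198.5 × cos 19.23° = 187.42 ft.

187.42 ft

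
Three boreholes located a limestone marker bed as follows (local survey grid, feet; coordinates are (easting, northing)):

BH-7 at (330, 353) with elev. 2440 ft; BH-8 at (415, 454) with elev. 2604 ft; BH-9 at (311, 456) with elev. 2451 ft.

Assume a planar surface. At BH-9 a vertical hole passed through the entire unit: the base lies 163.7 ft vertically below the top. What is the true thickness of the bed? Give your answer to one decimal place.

Two edge vectors: BH-7→BH-8 = (85, 101, 164), BH-7→BH-9 = (-19, 103, 11).
Normal n = (BH-7→BH-8) × (BH-7→BH-9) = (-15781, -4051, 10674).
So ∂z/∂E = −n_x/n_z = 1.47845 and ∂z/∂N = −n_y/n_z = 0.37952.
|∇z| = √(a²+b²) = 1.52639, so dip δ = arctan(1.52639) = 56.77°.
True thickness = vertical thickness × cos δ = 163.7 × cos 56.77° = 89.7 ft.

89.7 ft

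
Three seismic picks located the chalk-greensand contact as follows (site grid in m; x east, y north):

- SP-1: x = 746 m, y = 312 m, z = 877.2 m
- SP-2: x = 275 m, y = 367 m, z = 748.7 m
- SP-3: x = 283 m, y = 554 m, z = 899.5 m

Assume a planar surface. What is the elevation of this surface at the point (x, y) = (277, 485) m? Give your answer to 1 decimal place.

842.7 m

Two edge vectors: SP-1→SP-2 = (-471, 55, -128.5), SP-1→SP-3 = (-463, 242, 22.3).
Normal n = (SP-1→SP-2) × (SP-1→SP-3) = (32323.5, 69998.8, -88517).
So ∂z/∂x = −n_x/n_z = 0.36517 and ∂z/∂y = −n_y/n_z = 0.79079.
Intercept c from SP-1: 877.2 − 272.41 − 246.73 = 358.06.
At (277, 485): z = 101.2 + 383.5 + 358.06 = 842.7 m.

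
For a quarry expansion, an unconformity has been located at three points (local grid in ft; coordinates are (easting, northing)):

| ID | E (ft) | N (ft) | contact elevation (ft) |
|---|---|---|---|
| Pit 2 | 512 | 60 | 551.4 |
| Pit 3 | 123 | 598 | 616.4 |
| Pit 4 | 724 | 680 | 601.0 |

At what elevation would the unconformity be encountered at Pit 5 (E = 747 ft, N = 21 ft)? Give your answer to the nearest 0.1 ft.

Let the plane be z = a·E + b·N + c.
Pit 3−Pit 2: −389a + 538b = 65;  Pit 4−Pit 2: 212a + 620b = 49.6.
Solving gives a = −0.03833, b = 0.09311.
Then c = 551.4 − a·512 − b·60 = 565.44.
At (747, 21): z = −28.6 + 2.0 + 565.44 = 538.8 ft.

538.8 ft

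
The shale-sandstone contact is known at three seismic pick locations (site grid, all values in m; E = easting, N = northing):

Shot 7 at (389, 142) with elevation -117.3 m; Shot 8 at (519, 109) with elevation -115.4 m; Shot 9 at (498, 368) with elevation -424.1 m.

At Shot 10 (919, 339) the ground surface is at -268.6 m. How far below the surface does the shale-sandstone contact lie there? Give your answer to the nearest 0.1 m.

244.0 m

Let the plane be z = a·E + b·N + c.
Shot 8−Shot 7: 130a − 33b = 1.9;  Shot 9−Shot 7: 109a + 226b = −306.8.
Solving gives a = −0.29399, b = −1.21573.
Then c = -117.3 − a·389 − b·142 = 169.70.
At (919, 339): z_contact = −270.18 − 412.13 + 169.70 = -512.61 m.
Depth below ground = -268.6 − (-512.61) = 244.0 m.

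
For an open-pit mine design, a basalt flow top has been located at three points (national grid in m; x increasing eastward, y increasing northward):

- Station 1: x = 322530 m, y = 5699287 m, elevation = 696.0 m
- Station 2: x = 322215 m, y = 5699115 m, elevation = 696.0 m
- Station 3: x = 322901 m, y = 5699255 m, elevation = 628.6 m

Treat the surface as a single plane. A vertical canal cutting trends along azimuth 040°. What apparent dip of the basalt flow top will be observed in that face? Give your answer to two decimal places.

6.80°

Two edge vectors: Station 1→Station 2 = (-315, -172, 0), Station 1→Station 3 = (371, -32, -67.4).
Normal n = (Station 1→Station 2) × (Station 1→Station 3) = (11592.8, -21231, 73892).
So ∂z/∂x = −n_x/n_z = −0.15689 and ∂z/∂y = −n_y/n_z = 0.28732.
Unit vector along 040° is (sin 40°, cos 40°) = (0.6428, 0.7660).
Slope in that direction = a·(0.6428) + b·(0.7660) = 0.11926.
Apparent dip = arctan|0.11926| = 6.80° (true dip is 18.1°, so apparent ≤ true as expected).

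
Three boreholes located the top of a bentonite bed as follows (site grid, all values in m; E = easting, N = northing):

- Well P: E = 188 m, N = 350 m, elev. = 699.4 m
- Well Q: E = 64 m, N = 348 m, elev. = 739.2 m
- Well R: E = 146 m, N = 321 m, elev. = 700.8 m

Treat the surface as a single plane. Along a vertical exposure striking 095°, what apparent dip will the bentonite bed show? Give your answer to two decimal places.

Let the plane be z = a·E + b·N + c.
Well Q−Well P: −124a − 2b = 39.8;  Well R−Well P: −42a − 29b = 1.4.
Solving gives a = −0.32785, b = 0.42654.
Unit vector along 095° is (sin 95°, cos 95°) = (0.9962, -0.0872).
Slope in that direction = a·(0.9962) + b·(-0.0872) = −0.36378.
Apparent dip = arctan|0.36378| = 19.99° (true dip is 28.3°, so apparent ≤ true as expected).

19.99°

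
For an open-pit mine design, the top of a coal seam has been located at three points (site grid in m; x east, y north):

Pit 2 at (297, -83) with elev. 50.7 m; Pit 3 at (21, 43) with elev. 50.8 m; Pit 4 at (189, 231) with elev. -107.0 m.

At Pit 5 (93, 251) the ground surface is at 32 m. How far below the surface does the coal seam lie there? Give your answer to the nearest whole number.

Let the plane be z = a·x + b·y + c.
Pit 3−Pit 2: −276a + 126b = 0.1;  Pit 4−Pit 2: −108a + 314b = −157.7.
Solving gives a = −0.27242, b = −0.59593.
Then c = 50.7 − a·297 − b·-83 = 82.15.
At (93, 251): z_contact = −25.3 − 149.6 + 82.15 = -92.8 m.
Depth below ground = 32 − (-92.8) = 125 m.

125 m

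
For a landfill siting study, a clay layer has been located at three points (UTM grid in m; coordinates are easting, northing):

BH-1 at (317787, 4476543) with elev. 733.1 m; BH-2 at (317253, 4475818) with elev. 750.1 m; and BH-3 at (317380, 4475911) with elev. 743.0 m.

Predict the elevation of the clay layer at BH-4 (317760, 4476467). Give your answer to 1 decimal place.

732.4 m

Two edge vectors: BH-1→BH-2 = (-534, -725, 17), BH-1→BH-3 = (-407, -632, 9.9).
Normal n = (BH-1→BH-2) × (BH-1→BH-3) = (3566.5, -1632.4, 42413).
So ∂z/∂easting = −n_x/n_z = −0.084089784 and ∂z/∂northing = −n_y/n_z = 0.038488199.
Intercept c from BH-1: 733.1 + 26722.64 − 172294.08 = −144838.34.
At (317760, 4476467): z = −26720.4 + 172291.2 − 144838.34 = 732.4 m.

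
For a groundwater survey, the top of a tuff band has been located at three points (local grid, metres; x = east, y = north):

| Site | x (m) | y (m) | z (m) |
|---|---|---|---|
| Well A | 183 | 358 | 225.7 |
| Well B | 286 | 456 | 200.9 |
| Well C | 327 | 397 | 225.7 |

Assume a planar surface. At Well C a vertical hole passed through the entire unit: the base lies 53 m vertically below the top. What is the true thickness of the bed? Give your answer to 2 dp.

49.76 m

Let the plane be z = a·x + b·y + c.
Well B−Well A: 103a + 98b = −24.8;  Well C−Well A: 144a + 39b = 0.
Solving gives a = 0.09581, b = −0.35376.
|∇z| = √(a²+b²) = 0.36650, so dip δ = arctan(0.36650) = 20.13°.
True thickness = vertical thickness × cos δ = 53 × cos 20.13° = 49.76 m.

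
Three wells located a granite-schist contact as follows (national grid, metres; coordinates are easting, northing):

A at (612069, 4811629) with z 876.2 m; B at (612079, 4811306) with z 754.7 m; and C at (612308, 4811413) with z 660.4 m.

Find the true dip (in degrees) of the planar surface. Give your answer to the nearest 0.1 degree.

Two edge vectors: A→B = (10, -323, -121.5), A→C = (239, -216, -215.8).
Normal n = (A→B) × (A→C) = (43459.4, -26880.5, 75037).
So ∂z/∂easting = −n_x/n_z = −0.57917 and ∂z/∂northing = −n_y/n_z = 0.35823.
Gradient magnitude |∇z| = √(a² + b²) = √(0.33544 + 0.12833) = 0.68101.
True dip = arctan(0.68101) = 34.3°, dipping toward ESE (azimuth ≈ 122°).

34.3°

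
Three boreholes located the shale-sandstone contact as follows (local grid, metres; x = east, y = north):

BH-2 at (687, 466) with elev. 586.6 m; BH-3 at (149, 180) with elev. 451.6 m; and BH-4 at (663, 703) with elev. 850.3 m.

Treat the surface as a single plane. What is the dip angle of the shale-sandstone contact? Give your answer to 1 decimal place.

48.4°

Let the plane be z = a·x + b·y + c.
BH-3−BH-2: −538a − 286b = −135;  BH-4−BH-2: −24a + 237b = 263.7.
Solving gives a = −0.32316, b = 1.07993.
Gradient magnitude |∇z| = √(a² + b²) = √(0.10443 + 1.16626) = 1.12725.
True dip = arctan(1.12725) = 48.4°, dipping toward SSE (azimuth ≈ 163°).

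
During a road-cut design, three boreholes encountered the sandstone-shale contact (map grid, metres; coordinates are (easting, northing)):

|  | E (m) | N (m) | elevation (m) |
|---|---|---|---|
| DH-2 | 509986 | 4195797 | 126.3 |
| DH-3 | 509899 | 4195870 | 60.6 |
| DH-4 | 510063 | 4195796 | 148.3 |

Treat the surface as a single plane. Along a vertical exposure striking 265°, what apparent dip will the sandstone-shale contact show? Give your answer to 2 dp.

Two edge vectors: DH-2→DH-3 = (-87, 73, -65.7), DH-2→DH-4 = (77, -1, 22).
Normal n = (DH-2→DH-3) × (DH-2→DH-4) = (1540.3, -3144.9, -5534).
So ∂z/∂E = −n_x/n_z = 0.27833 and ∂z/∂N = −n_y/n_z = −0.56829.
Unit vector along 265° is (sin 265°, cos 265°) = (-0.9962, -0.0872).
Slope in that direction = a·(-0.9962) + b·(-0.0872) = −0.22775.
Apparent dip = arctan|0.22775| = 12.83° (true dip is 32.3°, so apparent ≤ true as expected).

12.83°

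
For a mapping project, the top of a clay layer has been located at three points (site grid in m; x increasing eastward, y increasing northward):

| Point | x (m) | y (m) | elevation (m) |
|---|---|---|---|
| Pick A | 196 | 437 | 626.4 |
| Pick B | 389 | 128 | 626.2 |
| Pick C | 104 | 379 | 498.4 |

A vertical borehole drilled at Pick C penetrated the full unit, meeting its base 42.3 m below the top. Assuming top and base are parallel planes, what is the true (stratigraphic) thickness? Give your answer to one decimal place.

Two edge vectors: Pick A→Pick B = (193, -309, -0.2), Pick A→Pick C = (-92, -58, -128).
Normal n = (Pick A→Pick B) × (Pick A→Pick C) = (39540.4, 24722.4, -39622).
So ∂z/∂x = −n_x/n_z = 0.99794 and ∂z/∂y = −n_y/n_z = 0.62396.
|∇z| = √(a²+b²) = 1.17695, so dip δ = arctan(1.17695) = 49.65°.
True thickness = vertical thickness × cos δ = 42.3 × cos 49.65° = 27.4 m.

27.4 m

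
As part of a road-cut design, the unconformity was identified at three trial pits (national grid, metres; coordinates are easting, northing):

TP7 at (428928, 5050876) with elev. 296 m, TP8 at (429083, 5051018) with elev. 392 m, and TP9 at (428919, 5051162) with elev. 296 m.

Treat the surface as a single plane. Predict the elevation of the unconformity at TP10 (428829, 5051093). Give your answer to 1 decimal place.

Two edge vectors: TP7→TP8 = (155, 142, 96), TP7→TP9 = (-9, 286, 0).
Normal n = (TP7→TP8) × (TP7→TP9) = (-27456, -864, 45608).
So ∂z/∂easting = −n_x/n_z = 0.601999649 and ∂z/∂northing = −n_y/n_z = 0.018944045.
Intercept c from TP7: 296 − 258214.51 − 95684.02 = −353602.53.
At (428829, 5051093): z = 258154.9 + 95688.1 − 353602.53 = 240.5 m.

240.5 m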